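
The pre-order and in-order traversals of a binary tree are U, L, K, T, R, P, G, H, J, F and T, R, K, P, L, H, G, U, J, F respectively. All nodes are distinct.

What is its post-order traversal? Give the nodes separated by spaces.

The first element of pre-order is the root; it splits in-order into left and right subtrees.
Root U: left subtree has 7 nodes {T, R, K, P, L, H, G}, right has 2 {J, F}.
  Root L: left subtree has 4 nodes {T, R, K, P}, right has 2 {H, G}.
    Root K: left subtree has 2 nodes {T, R}, right has 1 {P}.
      Root T: left subtree has 0 nodes { }, right has 1 {R}.
    Root G: left subtree has 1 node {H}, right has 0 { }.
  Root J: left subtree has 0 nodes { }, right has 1 {F}.

R T P K H G L F J U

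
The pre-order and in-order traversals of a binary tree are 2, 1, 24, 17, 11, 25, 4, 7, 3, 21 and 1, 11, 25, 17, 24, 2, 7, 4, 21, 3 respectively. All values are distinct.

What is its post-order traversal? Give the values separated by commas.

25, 11, 17, 24, 1, 7, 21, 3, 4, 2

The first element of pre-order is the root; it splits in-order into left and right subtrees.
Root 2: left subtree has 5 nodes {1, 11, 25, 17, 24}, right has 4 {7, 4, 21, 3}.
  Root 1: left subtree has 0 nodes { }, right has 4 {11, 25, 17, 24}.
    Root 24: left subtree has 3 nodes {11, 25, 17}, right has 0 { }.
      Root 17: left subtree has 2 nodes {11, 25}, right has 0 { }.
        Root 11: left subtree has 0 nodes { }, right has 1 {25}.
  Root 4: left subtree has 1 node {7}, right has 2 {21, 3}.
    Root 3: left subtree has 1 node {21}, right has 0 { }.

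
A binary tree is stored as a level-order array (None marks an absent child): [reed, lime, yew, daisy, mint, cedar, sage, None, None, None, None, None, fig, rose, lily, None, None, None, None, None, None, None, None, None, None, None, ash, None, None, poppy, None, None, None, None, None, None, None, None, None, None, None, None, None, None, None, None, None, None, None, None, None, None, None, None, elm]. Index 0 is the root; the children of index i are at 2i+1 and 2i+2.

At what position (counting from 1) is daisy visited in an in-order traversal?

1

In-order visits the left subtree, then the node, then the right subtree.
At reed: go left to lime.
  At lime: go left to daisy.
    daisy is a leaf — visit daisy.
  Visit lime.
  At lime: go right to mint.
    mint is a leaf — visit mint.
Visit reed.
At reed: go right to yew.
  At yew: go left to cedar.
    At cedar: no left child.
    Visit cedar.
    At cedar: go right to fig.
      At fig: no left child.
      Visit fig.
      At fig: go right to ash.
        At ash: no left child.
        Visit ash.
        At ash: go right to elm.
          elm is a leaf — visit elm.
  Visit yew.
  At yew: go right to sage.
    At sage: go left to rose.
      rose is a leaf — visit rose.
    Visit sage.
    At sage: go right to lily.
      At lily: go left to poppy.
        poppy is a leaf — visit poppy.
      Visit lily.
      At lily: no right child.
Full in-order sequence: daisy, lime, mint, reed, cedar, fig, ash, elm, yew, rose, sage, poppy, lily.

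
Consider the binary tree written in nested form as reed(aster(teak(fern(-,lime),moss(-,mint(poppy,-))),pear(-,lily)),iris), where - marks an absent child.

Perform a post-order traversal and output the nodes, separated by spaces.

Post-order visits the left subtree, then the right subtree, then the node.
At reed: go left to aster.
  At aster: go left to teak.
    At teak: go left to fern.
      At fern: no left child.
      At fern: go right to lime.
        lime is a leaf — visit lime.
      Visit fern.
    At teak: go right to moss.
      At moss: no left child.
      At moss: go right to mint.
        At mint: go left to poppy.
          poppy is a leaf — visit poppy.
        At mint: no right child.
        Visit mint.
      Visit moss.
    Visit teak.
  At aster: go right to pear.
    At pear: no left child.
    At pear: go right to lily.
      lily is a leaf — visit lily.
    Visit pear.
  Visit aster.
At reed: go right to iris.
  iris is a leaf — visit iris.
Visit reed.

lime fern poppy mint moss teak lily pear aster iris reed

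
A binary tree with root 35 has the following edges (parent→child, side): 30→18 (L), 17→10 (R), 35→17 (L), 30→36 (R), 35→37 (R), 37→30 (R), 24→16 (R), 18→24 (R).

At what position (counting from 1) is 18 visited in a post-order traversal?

5

Post-order visits the left subtree, then the right subtree, then the node.
At 35: go left to 17.
  At 17: no left child.
  At 17: go right to 10.
    10 is a leaf — visit 10.
  Visit 17.
At 35: go right to 37.
  At 37: no left child.
  At 37: go right to 30.
    At 30: go left to 18.
      At 18: no left child.
      At 18: go right to 24.
        At 24: no left child.
        At 24: go right to 16.
          16 is a leaf — visit 16.
        Visit 24.
      Visit 18.
    At 30: go right to 36.
      36 is a leaf — visit 36.
    Visit 30.
  Visit 37.
Visit 35.
Full post-order sequence: 10, 17, 16, 24, 18, 36, 30, 37, 35.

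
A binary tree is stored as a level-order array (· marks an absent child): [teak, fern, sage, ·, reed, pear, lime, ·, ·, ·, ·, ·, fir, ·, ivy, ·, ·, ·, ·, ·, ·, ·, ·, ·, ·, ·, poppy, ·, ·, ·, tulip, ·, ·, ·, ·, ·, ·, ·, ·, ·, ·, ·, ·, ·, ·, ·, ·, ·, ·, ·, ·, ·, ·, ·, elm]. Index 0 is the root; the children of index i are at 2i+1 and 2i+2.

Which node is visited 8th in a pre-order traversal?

elm

Pre-order visits the node, then its left subtree, then its right subtree.
Visit teak.
At teak: go left to fern.
  Visit fern.
  At fern: no left child.
  At fern: go right to reed.
    reed is a leaf — visit reed.
At teak: go right to sage.
  Visit sage.
  At sage: go left to pear.
    Visit pear.
    At pear: no left child.
    At pear: go right to fir.
      Visit fir.
      At fir: no left child.
      At fir: go right to poppy.
        Visit poppy.
        At poppy: no left child.
        At poppy: go right to elm.
          elm is a leaf — visit elm.
  At sage: go right to lime.
    Visit lime.
    At lime: no left child.
    At lime: go right to ivy.
      Visit ivy.
      At ivy: no left child.
      At ivy: go right to tulip.
        tulip is a leaf — visit tulip.
Full pre-order sequence: teak, fern, reed, sage, pear, fir, poppy, elm, lime, ivy, tulip.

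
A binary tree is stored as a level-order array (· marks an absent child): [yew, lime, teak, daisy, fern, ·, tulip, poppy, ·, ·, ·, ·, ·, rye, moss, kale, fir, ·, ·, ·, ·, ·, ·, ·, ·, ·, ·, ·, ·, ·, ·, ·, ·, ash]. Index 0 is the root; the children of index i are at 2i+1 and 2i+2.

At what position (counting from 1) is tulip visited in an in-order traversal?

In-order visits the left subtree, then the node, then the right subtree.
At yew: go left to lime.
  At lime: go left to daisy.
    At daisy: go left to poppy.
      At poppy: go left to kale.
        kale is a leaf — visit kale.
      Visit poppy.
      At poppy: go right to fir.
        At fir: go left to ash.
          ash is a leaf — visit ash.
        Visit fir.
        At fir: no right child.
    Visit daisy.
    At daisy: no right child.
  Visit lime.
  At lime: go right to fern.
    fern is a leaf — visit fern.
Visit yew.
At yew: go right to teak.
  At teak: no left child.
  Visit teak.
  At teak: go right to tulip.
    At tulip: go left to rye.
      rye is a leaf — visit rye.
    Visit tulip.
    At tulip: go right to moss.
      moss is a leaf — visit moss.
Full in-order sequence: kale, poppy, ash, fir, daisy, lime, fern, yew, teak, rye, tulip, moss.

11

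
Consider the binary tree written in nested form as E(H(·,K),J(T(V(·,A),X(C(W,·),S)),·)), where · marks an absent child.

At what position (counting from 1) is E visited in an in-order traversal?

3

In-order visits the left subtree, then the node, then the right subtree.
At E: go left to H.
  At H: no left child.
  Visit H.
  At H: go right to K.
    K is a leaf — visit K.
Visit E.
At E: go right to J.
  At J: go left to T.
    At T: go left to V.
      At V: no left child.
      Visit V.
      At V: go right to A.
        A is a leaf — visit A.
    Visit T.
    At T: go right to X.
      At X: go left to C.
        At C: go left to W.
          W is a leaf — visit W.
        Visit C.
        At C: no right child.
      Visit X.
      At X: go right to S.
        S is a leaf — visit S.
  Visit J.
  At J: no right child.
Full in-order sequence: H, K, E, V, A, T, W, C, X, S, J.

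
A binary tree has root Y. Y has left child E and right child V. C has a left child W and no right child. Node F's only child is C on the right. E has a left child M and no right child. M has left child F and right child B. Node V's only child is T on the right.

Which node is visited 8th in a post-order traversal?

Post-order visits the left subtree, then the right subtree, then the node.
At Y: go left to E.
  At E: go left to M.
    At M: go left to F.
      At F: no left child.
      At F: go right to C.
        At C: go left to W.
          W is a leaf — visit W.
        At C: no right child.
        Visit C.
      Visit F.
    At M: go right to B.
      B is a leaf — visit B.
    Visit M.
  At E: no right child.
  Visit E.
At Y: go right to V.
  At V: no left child.
  At V: go right to T.
    T is a leaf — visit T.
  Visit V.
Visit Y.
Full post-order sequence: W, C, F, B, M, E, T, V, Y.

V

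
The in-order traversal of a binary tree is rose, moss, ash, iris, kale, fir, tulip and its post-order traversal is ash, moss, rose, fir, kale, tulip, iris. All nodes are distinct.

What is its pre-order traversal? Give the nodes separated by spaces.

iris rose moss ash tulip kale fir

The last element of post-order is the root; it splits in-order into left and right subtrees.
Root iris: left subtree has 3 nodes {rose, moss, ash}, right has 3 {kale, fir, tulip}.
  Root rose: left subtree has 0 nodes { }, right has 2 {moss, ash}.
    Root moss: left subtree has 0 nodes { }, right has 1 {ash}.
  Root tulip: left subtree has 2 nodes {kale, fir}, right has 0 { }.
    Root kale: left subtree has 0 nodes { }, right has 1 {fir}.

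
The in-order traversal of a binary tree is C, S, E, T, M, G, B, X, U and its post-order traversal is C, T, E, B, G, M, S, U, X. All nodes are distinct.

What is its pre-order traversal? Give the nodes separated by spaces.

X S C M E T G B U

The last element of post-order is the root; it splits in-order into left and right subtrees.
Root X: left subtree has 7 nodes {C, S, E, T, M, G, B}, right has 1 {U}.
  Root S: left subtree has 1 node {C}, right has 5 {E, T, M, G, B}.
    Root M: left subtree has 2 nodes {E, T}, right has 2 {G, B}.
      Root E: left subtree has 0 nodes { }, right has 1 {T}.
      Root G: left subtree has 0 nodes { }, right has 1 {B}.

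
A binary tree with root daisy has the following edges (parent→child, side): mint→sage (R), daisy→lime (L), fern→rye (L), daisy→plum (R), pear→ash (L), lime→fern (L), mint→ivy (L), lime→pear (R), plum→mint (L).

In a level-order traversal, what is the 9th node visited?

Level-order visits nodes level by level from the root, left to right within each level.
Level 0: daisy
Level 1: lime, plum
Level 2: fern, pear, mint
Level 3: rye, ash, ivy, sage
Full level-order sequence: daisy, lime, plum, fern, pear, mint, rye, ash, ivy, sage.

ivy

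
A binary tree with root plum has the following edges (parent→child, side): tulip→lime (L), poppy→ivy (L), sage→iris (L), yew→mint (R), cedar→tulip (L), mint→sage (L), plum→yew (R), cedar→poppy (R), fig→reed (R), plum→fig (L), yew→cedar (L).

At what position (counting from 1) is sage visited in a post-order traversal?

Post-order visits the left subtree, then the right subtree, then the node.
At plum: go left to fig.
  At fig: no left child.
  At fig: go right to reed.
    reed is a leaf — visit reed.
  Visit fig.
At plum: go right to yew.
  At yew: go left to cedar.
    At cedar: go left to tulip.
      At tulip: go left to lime.
        lime is a leaf — visit lime.
      At tulip: no right child.
      Visit tulip.
    At cedar: go right to poppy.
      At poppy: go left to ivy.
        ivy is a leaf — visit ivy.
      At poppy: no right child.
      Visit poppy.
    Visit cedar.
  At yew: go right to mint.
    At mint: go left to sage.
      At sage: go left to iris.
        iris is a leaf — visit iris.
      At sage: no right child.
      Visit sage.
    At mint: no right child.
    Visit mint.
  Visit yew.
Visit plum.
Full post-order sequence: reed, fig, lime, tulip, ivy, poppy, cedar, iris, sage, mint, yew, plum.

9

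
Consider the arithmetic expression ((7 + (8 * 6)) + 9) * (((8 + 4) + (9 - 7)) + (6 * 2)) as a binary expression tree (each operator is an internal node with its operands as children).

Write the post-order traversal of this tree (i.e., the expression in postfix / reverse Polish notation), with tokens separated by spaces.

Post-order on an expression tree gives postfix notation: for each operator, emit left operand, right operand, then the operator.

7 8 6 * + 9 + 8 4 + 9 7 - + 6 2 * + *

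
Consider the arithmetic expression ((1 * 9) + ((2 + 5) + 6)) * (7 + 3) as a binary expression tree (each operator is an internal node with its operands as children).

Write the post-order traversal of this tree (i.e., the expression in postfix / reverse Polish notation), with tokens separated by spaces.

1 9 * 2 5 + 6 + + 7 3 + *

Post-order on an expression tree gives postfix notation: for each operator, emit left operand, right operand, then the operator.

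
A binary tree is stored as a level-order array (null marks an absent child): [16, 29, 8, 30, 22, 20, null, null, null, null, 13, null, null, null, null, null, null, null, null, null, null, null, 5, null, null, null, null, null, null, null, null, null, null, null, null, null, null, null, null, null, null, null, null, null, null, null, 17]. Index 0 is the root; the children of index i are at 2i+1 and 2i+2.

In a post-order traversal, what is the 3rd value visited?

Post-order visits the left subtree, then the right subtree, then the node.
At 16: go left to 29.
  At 29: go left to 30.
    30 is a leaf — visit 30.
  At 29: go right to 22.
    At 22: no left child.
    At 22: go right to 13.
      At 13: no left child.
      At 13: go right to 5.
        At 5: no left child.
        At 5: go right to 17.
          17 is a leaf — visit 17.
        Visit 5.
      Visit 13.
    Visit 22.
  Visit 29.
At 16: go right to 8.
  At 8: go left to 20.
    20 is a leaf — visit 20.
  At 8: no right child.
  Visit 8.
Visit 16.
Full post-order sequence: 30, 17, 5, 13, 22, 29, 20, 8, 16.

5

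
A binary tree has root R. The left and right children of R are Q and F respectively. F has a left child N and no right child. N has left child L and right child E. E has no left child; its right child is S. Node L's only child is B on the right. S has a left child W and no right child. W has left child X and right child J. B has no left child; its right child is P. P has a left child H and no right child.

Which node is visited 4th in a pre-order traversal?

N

Pre-order visits the node, then its left subtree, then its right subtree.
Visit R.
At R: go left to Q.
  Q is a leaf — visit Q.
At R: go right to F.
  Visit F.
  At F: go left to N.
    Visit N.
    At N: go left to L.
      Visit L.
      At L: no left child.
      At L: go right to B.
        Visit B.
        At B: no left child.
        At B: go right to P.
          Visit P.
          At P: go left to H.
            H is a leaf — visit H.
          At P: no right child.
    At N: go right to E.
      Visit E.
      At E: no left child.
      At E: go right to S.
        Visit S.
        At S: go left to W.
          Visit W.
          At W: go left to X.
            X is a leaf — visit X.
          At W: go right to J.
            J is a leaf — visit J.
        At S: no right child.
  At F: no right child.
Full pre-order sequence: R, Q, F, N, L, B, P, H, E, S, W, X, J.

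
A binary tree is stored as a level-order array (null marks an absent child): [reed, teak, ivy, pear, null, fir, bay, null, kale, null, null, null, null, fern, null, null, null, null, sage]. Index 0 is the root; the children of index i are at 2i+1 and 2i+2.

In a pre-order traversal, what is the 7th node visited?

fir

Pre-order visits the node, then its left subtree, then its right subtree.
Visit reed.
At reed: go left to teak.
  Visit teak.
  At teak: go left to pear.
    Visit pear.
    At pear: no left child.
    At pear: go right to kale.
      Visit kale.
      At kale: no left child.
      At kale: go right to sage.
        sage is a leaf — visit sage.
  At teak: no right child.
At reed: go right to ivy.
  Visit ivy.
  At ivy: go left to fir.
    fir is a leaf — visit fir.
  At ivy: go right to bay.
    Visit bay.
    At bay: go left to fern.
      fern is a leaf — visit fern.
    At bay: no right child.
Full pre-order sequence: reed, teak, pear, kale, sage, ivy, fir, bay, fern.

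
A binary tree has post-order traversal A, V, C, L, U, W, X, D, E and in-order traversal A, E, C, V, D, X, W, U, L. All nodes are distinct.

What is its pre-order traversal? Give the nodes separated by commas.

The last element of post-order is the root; it splits in-order into left and right subtrees.
Root E: left subtree has 1 node {A}, right has 7 {C, V, D, X, W, U, L}.
  Root D: left subtree has 2 nodes {C, V}, right has 4 {X, W, U, L}.
    Root C: left subtree has 0 nodes { }, right has 1 {V}.
    Root X: left subtree has 0 nodes { }, right has 3 {W, U, L}.
      Root W: left subtree has 0 nodes { }, right has 2 {U, L}.
        Root U: left subtree has 0 nodes { }, right has 1 {L}.

E, A, D, C, V, X, W, U, L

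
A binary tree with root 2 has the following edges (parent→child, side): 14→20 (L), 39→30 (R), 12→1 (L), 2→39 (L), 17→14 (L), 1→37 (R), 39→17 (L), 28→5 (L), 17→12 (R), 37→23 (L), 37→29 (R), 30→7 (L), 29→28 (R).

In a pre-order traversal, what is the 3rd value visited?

Pre-order visits the node, then its left subtree, then its right subtree.
Visit 2.
At 2: go left to 39.
  Visit 39.
  At 39: go left to 17.
    Visit 17.
    At 17: go left to 14.
      Visit 14.
      At 14: go left to 20.
        20 is a leaf — visit 20.
      At 14: no right child.
    At 17: go right to 12.
      Visit 12.
      At 12: go left to 1.
        Visit 1.
        At 1: no left child.
        At 1: go right to 37.
          Visit 37.
          At 37: go left to 23.
            23 is a leaf — visit 23.
          At 37: go right to 29.
            Visit 29.
            At 29: no left child.
            At 29: go right to 28.
              Visit 28.
              At 28: go left to 5.
                5 is a leaf — visit 5.
              At 28: no right child.
      At 12: no right child.
  At 39: go right to 30.
    Visit 30.
    At 30: go left to 7.
      7 is a leaf — visit 7.
    At 30: no right child.
At 2: no right child.
Full pre-order sequence: 2, 39, 17, 14, 20, 12, 1, 37, 23, 29, 28, 5, 30, 7.

17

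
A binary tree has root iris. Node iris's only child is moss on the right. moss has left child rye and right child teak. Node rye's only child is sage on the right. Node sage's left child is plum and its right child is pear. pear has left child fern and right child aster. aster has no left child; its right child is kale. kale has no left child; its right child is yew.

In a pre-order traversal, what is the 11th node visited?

Pre-order visits the node, then its left subtree, then its right subtree.
Visit iris.
At iris: no left child.
At iris: go right to moss.
  Visit moss.
  At moss: go left to rye.
    Visit rye.
    At rye: no left child.
    At rye: go right to sage.
      Visit sage.
      At sage: go left to plum.
        plum is a leaf — visit plum.
      At sage: go right to pear.
        Visit pear.
        At pear: go left to fern.
          fern is a leaf — visit fern.
        At pear: go right to aster.
          Visit aster.
          At aster: no left child.
          At aster: go right to kale.
            Visit kale.
            At kale: no left child.
            At kale: go right to yew.
              yew is a leaf — visit yew.
  At moss: go right to teak.
    teak is a leaf — visit teak.
Full pre-order sequence: iris, moss, rye, sage, plum, pear, fern, aster, kale, yew, teak.

teak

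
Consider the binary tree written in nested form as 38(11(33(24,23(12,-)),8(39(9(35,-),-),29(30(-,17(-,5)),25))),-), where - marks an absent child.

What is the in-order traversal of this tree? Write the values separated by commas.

In-order visits the left subtree, then the node, then the right subtree.
At 38: go left to 11.
  At 11: go left to 33.
    At 33: go left to 24.
      24 is a leaf — visit 24.
    Visit 33.
    At 33: go right to 23.
      At 23: go left to 12.
        12 is a leaf — visit 12.
      Visit 23.
      At 23: no right child.
  Visit 11.
  At 11: go right to 8.
    At 8: go left to 39.
      At 39: go left to 9.
        At 9: go left to 35.
          35 is a leaf — visit 35.
        Visit 9.
        At 9: no right child.
      Visit 39.
      At 39: no right child.
    Visit 8.
    At 8: go right to 29.
      At 29: go left to 30.
        At 30: no left child.
        Visit 30.
        At 30: go right to 17.
          At 17: no left child.
          Visit 17.
          At 17: go right to 5.
            5 is a leaf — visit 5.
      Visit 29.
      At 29: go right to 25.
        25 is a leaf — visit 25.
Visit 38.
At 38: no right child.

24, 33, 12, 23, 11, 35, 9, 39, 8, 30, 17, 5, 29, 25, 38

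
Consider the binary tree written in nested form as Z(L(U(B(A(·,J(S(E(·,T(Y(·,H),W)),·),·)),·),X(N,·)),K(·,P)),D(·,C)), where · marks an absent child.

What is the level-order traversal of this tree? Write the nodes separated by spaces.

Level-order visits nodes level by level from the root, left to right within each level.
Level 0: Z
Level 1: L, D
Level 2: U, K, C
Level 3: B, X, P
Level 4: A, N
Level 5: J
Level 6: S
Level 7: E
Level 8: T
Level 9: Y, W
Level 10: H

Z L D U K C B X P A N J S E T Y W H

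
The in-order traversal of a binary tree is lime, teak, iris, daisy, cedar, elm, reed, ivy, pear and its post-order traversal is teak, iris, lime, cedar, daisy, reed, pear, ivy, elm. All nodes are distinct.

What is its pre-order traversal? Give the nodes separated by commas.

elm, daisy, lime, iris, teak, cedar, ivy, reed, pear

The last element of post-order is the root; it splits in-order into left and right subtrees.
Root elm: left subtree has 5 nodes {lime, teak, iris, daisy, cedar}, right has 3 {reed, ivy, pear}.
  Root daisy: left subtree has 3 nodes {lime, teak, iris}, right has 1 {cedar}.
    Root lime: left subtree has 0 nodes { }, right has 2 {teak, iris}.
      Root iris: left subtree has 1 node {teak}, right has 0 { }.
  Root ivy: left subtree has 1 node {reed}, right has 1 {pear}.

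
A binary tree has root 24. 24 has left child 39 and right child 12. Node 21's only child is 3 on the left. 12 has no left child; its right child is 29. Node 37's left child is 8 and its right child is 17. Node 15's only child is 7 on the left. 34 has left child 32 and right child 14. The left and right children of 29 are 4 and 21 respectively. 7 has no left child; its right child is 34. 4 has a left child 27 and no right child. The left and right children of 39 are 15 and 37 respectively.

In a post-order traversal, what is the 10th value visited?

Post-order visits the left subtree, then the right subtree, then the node.
At 24: go left to 39.
  At 39: go left to 15.
    At 15: go left to 7.
      At 7: no left child.
      At 7: go right to 34.
        At 34: go left to 32.
          32 is a leaf — visit 32.
        At 34: go right to 14.
          14 is a leaf — visit 14.
        Visit 34.
      Visit 7.
    At 15: no right child.
    Visit 15.
  At 39: go right to 37.
    At 37: go left to 8.
      8 is a leaf — visit 8.
    At 37: go right to 17.
      17 is a leaf — visit 17.
    Visit 37.
  Visit 39.
At 24: go right to 12.
  At 12: no left child.
  At 12: go right to 29.
    At 29: go left to 4.
      At 4: go left to 27.
        27 is a leaf — visit 27.
      At 4: no right child.
      Visit 4.
    At 29: go right to 21.
      At 21: go left to 3.
        3 is a leaf — visit 3.
      At 21: no right child.
      Visit 21.
    Visit 29.
  Visit 12.
Visit 24.
Full post-order sequence: 32, 14, 34, 7, 15, 8, 17, 37, 39, 27, 4, 3, 21, 29, 12, 24.

27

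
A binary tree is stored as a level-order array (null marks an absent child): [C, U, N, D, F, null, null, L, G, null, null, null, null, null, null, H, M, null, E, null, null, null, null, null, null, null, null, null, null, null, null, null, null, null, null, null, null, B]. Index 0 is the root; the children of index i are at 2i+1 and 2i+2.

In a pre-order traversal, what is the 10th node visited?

Pre-order visits the node, then its left subtree, then its right subtree.
Visit C.
At C: go left to U.
  Visit U.
  At U: go left to D.
    Visit D.
    At D: go left to L.
      Visit L.
      At L: go left to H.
        H is a leaf — visit H.
      At L: go right to M.
        M is a leaf — visit M.
    At D: go right to G.
      Visit G.
      At G: no left child.
      At G: go right to E.
        Visit E.
        At E: go left to B.
          B is a leaf — visit B.
        At E: no right child.
  At U: go right to F.
    F is a leaf — visit F.
At C: go right to N.
  N is a leaf — visit N.
Full pre-order sequence: C, U, D, L, H, M, G, E, B, F, N.

F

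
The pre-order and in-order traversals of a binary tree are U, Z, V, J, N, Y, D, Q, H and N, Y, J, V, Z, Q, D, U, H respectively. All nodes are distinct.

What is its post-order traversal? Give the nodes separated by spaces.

Y N J V Q D Z H U

The first element of pre-order is the root; it splits in-order into left and right subtrees.
Root U: left subtree has 7 nodes {N, Y, J, V, Z, Q, D}, right has 1 {H}.
  Root Z: left subtree has 4 nodes {N, Y, J, V}, right has 2 {Q, D}.
    Root V: left subtree has 3 nodes {N, Y, J}, right has 0 { }.
      Root J: left subtree has 2 nodes {N, Y}, right has 0 { }.
        Root N: left subtree has 0 nodes { }, right has 1 {Y}.
    Root D: left subtree has 1 node {Q}, right has 0 { }.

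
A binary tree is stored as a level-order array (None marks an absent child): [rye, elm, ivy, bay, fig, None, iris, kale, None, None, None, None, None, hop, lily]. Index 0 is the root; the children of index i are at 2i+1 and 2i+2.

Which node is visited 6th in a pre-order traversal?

ivy

Pre-order visits the node, then its left subtree, then its right subtree.
Visit rye.
At rye: go left to elm.
  Visit elm.
  At elm: go left to bay.
    Visit bay.
    At bay: go left to kale.
      kale is a leaf — visit kale.
    At bay: no right child.
  At elm: go right to fig.
    fig is a leaf — visit fig.
At rye: go right to ivy.
  Visit ivy.
  At ivy: no left child.
  At ivy: go right to iris.
    Visit iris.
    At iris: go left to hop.
      hop is a leaf — visit hop.
    At iris: go right to lily.
      lily is a leaf — visit lily.
Full pre-order sequence: rye, elm, bay, kale, fig, ivy, iris, hop, lily.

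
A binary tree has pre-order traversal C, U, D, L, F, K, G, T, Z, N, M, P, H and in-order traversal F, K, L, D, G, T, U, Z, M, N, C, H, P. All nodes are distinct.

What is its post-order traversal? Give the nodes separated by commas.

K, F, L, T, G, D, M, N, Z, U, H, P, C

The first element of pre-order is the root; it splits in-order into left and right subtrees.
Root C: left subtree has 10 nodes {F, K, L, D, G, T, U, Z, M, N}, right has 2 {H, P}.
  Root U: left subtree has 6 nodes {F, K, L, D, G, T}, right has 3 {Z, M, N}.
    Root D: left subtree has 3 nodes {F, K, L}, right has 2 {G, T}.
      Root L: left subtree has 2 nodes {F, K}, right has 0 { }.
        Root F: left subtree has 0 nodes { }, right has 1 {K}.
      Root G: left subtree has 0 nodes { }, right has 1 {T}.
    Root Z: left subtree has 0 nodes { }, right has 2 {M, N}.
      Root N: left subtree has 1 node {M}, right has 0 { }.
  Root P: left subtree has 1 node {H}, right has 0 { }.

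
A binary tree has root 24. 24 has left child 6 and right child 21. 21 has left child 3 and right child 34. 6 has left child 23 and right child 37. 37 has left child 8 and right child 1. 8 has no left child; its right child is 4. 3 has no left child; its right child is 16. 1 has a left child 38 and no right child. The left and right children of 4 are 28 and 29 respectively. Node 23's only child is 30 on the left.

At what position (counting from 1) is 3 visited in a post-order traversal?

12

Post-order visits the left subtree, then the right subtree, then the node.
At 24: go left to 6.
  At 6: go left to 23.
    At 23: go left to 30.
      30 is a leaf — visit 30.
    At 23: no right child.
    Visit 23.
  At 6: go right to 37.
    At 37: go left to 8.
      At 8: no left child.
      At 8: go right to 4.
        At 4: go left to 28.
          28 is a leaf — visit 28.
        At 4: go right to 29.
          29 is a leaf — visit 29.
        Visit 4.
      Visit 8.
    At 37: go right to 1.
      At 1: go left to 38.
        38 is a leaf — visit 38.
      At 1: no right child.
      Visit 1.
    Visit 37.
  Visit 6.
At 24: go right to 21.
  At 21: go left to 3.
    At 3: no left child.
    At 3: go right to 16.
      16 is a leaf — visit 16.
    Visit 3.
  At 21: go right to 34.
    34 is a leaf — visit 34.
  Visit 21.
Visit 24.
Full post-order sequence: 30, 23, 28, 29, 4, 8, 38, 1, 37, 6, 16, 3, 34, 21, 24.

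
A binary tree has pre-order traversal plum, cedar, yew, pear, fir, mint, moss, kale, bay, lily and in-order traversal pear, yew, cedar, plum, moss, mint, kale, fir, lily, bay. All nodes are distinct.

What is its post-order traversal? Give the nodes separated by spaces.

The first element of pre-order is the root; it splits in-order into left and right subtrees.
Root plum: left subtree has 3 nodes {pear, yew, cedar}, right has 6 {moss, mint, kale, fir, lily, bay}.
  Root cedar: left subtree has 2 nodes {pear, yew}, right has 0 { }.
    Root yew: left subtree has 1 node {pear}, right has 0 { }.
  Root fir: left subtree has 3 nodes {moss, mint, kale}, right has 2 {lily, bay}.
    Root mint: left subtree has 1 node {moss}, right has 1 {kale}.
    Root bay: left subtree has 1 node {lily}, right has 0 { }.

pear yew cedar moss kale mint lily bay fir plum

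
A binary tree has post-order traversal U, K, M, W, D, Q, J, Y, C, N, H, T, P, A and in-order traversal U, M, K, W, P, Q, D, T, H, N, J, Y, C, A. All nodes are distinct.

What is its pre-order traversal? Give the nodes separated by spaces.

A P W M U K T Q D H N C Y J

The last element of post-order is the root; it splits in-order into left and right subtrees.
Root A: left subtree has 13 nodes {U, M, K, W, P, Q, D, T, H, N, J, Y, C}, right has 0 { }.
  Root P: left subtree has 4 nodes {U, M, K, W}, right has 8 {Q, D, T, H, N, J, Y, C}.
    Root W: left subtree has 3 nodes {U, M, K}, right has 0 { }.
      Root M: left subtree has 1 node {U}, right has 1 {K}.
    Root T: left subtree has 2 nodes {Q, D}, right has 5 {H, N, J, Y, C}.
      Root Q: left subtree has 0 nodes { }, right has 1 {D}.
      Root H: left subtree has 0 nodes { }, right has 4 {N, J, Y, C}.
        Root N: left subtree has 0 nodes { }, right has 3 {J, Y, C}.
          Root C: left subtree has 2 nodes {J, Y}, right has 0 { }.
            Root Y: left subtree has 1 node {J}, right has 0 { }.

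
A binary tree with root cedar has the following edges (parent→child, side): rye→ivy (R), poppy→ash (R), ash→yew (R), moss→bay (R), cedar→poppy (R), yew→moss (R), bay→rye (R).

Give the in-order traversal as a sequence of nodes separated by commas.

cedar, poppy, ash, yew, moss, bay, rye, ivy

In-order visits the left subtree, then the node, then the right subtree.
At cedar: no left child.
Visit cedar.
At cedar: go right to poppy.
  At poppy: no left child.
  Visit poppy.
  At poppy: go right to ash.
    At ash: no left child.
    Visit ash.
    At ash: go right to yew.
      At yew: no left child.
      Visit yew.
      At yew: go right to moss.
        At moss: no left child.
        Visit moss.
        At moss: go right to bay.
          At bay: no left child.
          Visit bay.
          At bay: go right to rye.
            At rye: no left child.
            Visit rye.
            At rye: go right to ivy.
              ivy is a leaf — visit ivy.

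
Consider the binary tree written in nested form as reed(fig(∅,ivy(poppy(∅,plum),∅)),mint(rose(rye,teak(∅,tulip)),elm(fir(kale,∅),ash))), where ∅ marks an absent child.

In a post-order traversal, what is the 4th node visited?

Post-order visits the left subtree, then the right subtree, then the node.
At reed: go left to fig.
  At fig: no left child.
  At fig: go right to ivy.
    At ivy: go left to poppy.
      At poppy: no left child.
      At poppy: go right to plum.
        plum is a leaf — visit plum.
      Visit poppy.
    At ivy: no right child.
    Visit ivy.
  Visit fig.
At reed: go right to mint.
  At mint: go left to rose.
    At rose: go left to rye.
      rye is a leaf — visit rye.
    At rose: go right to teak.
      At teak: no left child.
      At teak: go right to tulip.
        tulip is a leaf — visit tulip.
      Visit teak.
    Visit rose.
  At mint: go right to elm.
    At elm: go left to fir.
      At fir: go left to kale.
        kale is a leaf — visit kale.
      At fir: no right child.
      Visit fir.
    At elm: go right to ash.
      ash is a leaf — visit ash.
    Visit elm.
  Visit mint.
Visit reed.
Full post-order sequence: plum, poppy, ivy, fig, rye, tulip, teak, rose, kale, fir, ash, elm, mint, reed.

fig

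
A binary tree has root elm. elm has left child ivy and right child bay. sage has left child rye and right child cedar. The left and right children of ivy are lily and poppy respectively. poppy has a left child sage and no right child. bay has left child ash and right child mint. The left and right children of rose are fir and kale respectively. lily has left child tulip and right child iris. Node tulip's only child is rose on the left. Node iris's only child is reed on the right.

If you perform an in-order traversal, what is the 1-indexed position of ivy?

8

In-order visits the left subtree, then the node, then the right subtree.
At elm: go left to ivy.
  At ivy: go left to lily.
    At lily: go left to tulip.
      At tulip: go left to rose.
        At rose: go left to fir.
          fir is a leaf — visit fir.
        Visit rose.
        At rose: go right to kale.
          kale is a leaf — visit kale.
      Visit tulip.
      At tulip: no right child.
    Visit lily.
    At lily: go right to iris.
      At iris: no left child.
      Visit iris.
      At iris: go right to reed.
        reed is a leaf — visit reed.
  Visit ivy.
  At ivy: go right to poppy.
    At poppy: go left to sage.
      At sage: go left to rye.
        rye is a leaf — visit rye.
      Visit sage.
      At sage: go right to cedar.
        cedar is a leaf — visit cedar.
    Visit poppy.
    At poppy: no right child.
Visit elm.
At elm: go right to bay.
  At bay: go left to ash.
    ash is a leaf — visit ash.
  Visit bay.
  At bay: go right to mint.
    mint is a leaf — visit mint.
Full in-order sequence: fir, rose, kale, tulip, lily, iris, reed, ivy, rye, sage, cedar, poppy, elm, ash, bay, mint.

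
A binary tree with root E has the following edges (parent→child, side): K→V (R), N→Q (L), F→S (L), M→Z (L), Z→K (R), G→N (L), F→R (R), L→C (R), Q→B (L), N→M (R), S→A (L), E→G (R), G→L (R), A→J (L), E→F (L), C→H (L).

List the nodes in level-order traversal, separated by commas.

Level-order visits nodes level by level from the root, left to right within each level.
Level 0: E
Level 1: F, G
Level 2: S, R, N, L
Level 3: A, Q, M, C
Level 4: J, B, Z, H
Level 5: K
Level 6: V

E, F, G, S, R, N, L, A, Q, M, C, J, B, Z, H, K, V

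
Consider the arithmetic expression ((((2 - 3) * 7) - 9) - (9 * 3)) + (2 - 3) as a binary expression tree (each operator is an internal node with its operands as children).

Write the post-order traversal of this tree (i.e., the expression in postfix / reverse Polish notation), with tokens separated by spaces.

2 3 - 7 * 9 - 9 3 * - 2 3 - +

Post-order on an expression tree gives postfix notation: for each operator, emit left operand, right operand, then the operator.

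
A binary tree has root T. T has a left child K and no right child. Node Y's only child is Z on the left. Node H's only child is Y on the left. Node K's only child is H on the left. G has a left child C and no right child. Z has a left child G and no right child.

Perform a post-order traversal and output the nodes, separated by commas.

C, G, Z, Y, H, K, T

Post-order visits the left subtree, then the right subtree, then the node.
At T: go left to K.
  At K: go left to H.
    At H: go left to Y.
      At Y: go left to Z.
        At Z: go left to G.
          At G: go left to C.
            C is a leaf — visit C.
          At G: no right child.
          Visit G.
        At Z: no right child.
        Visit Z.
      At Y: no right child.
      Visit Y.
    At H: no right child.
    Visit H.
  At K: no right child.
  Visit K.
At T: no right child.
Visit T.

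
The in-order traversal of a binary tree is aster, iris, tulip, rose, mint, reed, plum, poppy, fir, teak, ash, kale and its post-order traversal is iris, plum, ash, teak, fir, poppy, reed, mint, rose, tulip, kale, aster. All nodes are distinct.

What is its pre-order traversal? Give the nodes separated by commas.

The last element of post-order is the root; it splits in-order into left and right subtrees.
Root aster: left subtree has 0 nodes { }, right has 11 {iris, tulip, rose, mint, reed, plum, poppy, fir, teak, ash, kale}.
  Root kale: left subtree has 10 nodes {iris, tulip, rose, mint, reed, plum, poppy, fir, teak, ash}, right has 0 { }.
    Root tulip: left subtree has 1 node {iris}, right has 8 {rose, mint, reed, plum, poppy, fir, teak, ash}.
      Root rose: left subtree has 0 nodes { }, right has 7 {mint, reed, plum, poppy, fir, teak, ash}.
        Root mint: left subtree has 0 nodes { }, right has 6 {reed, plum, poppy, fir, teak, ash}.
          Root reed: left subtree has 0 nodes { }, right has 5 {plum, poppy, fir, teak, ash}.
            Root poppy: left subtree has 1 node {plum}, right has 3 {fir, teak, ash}.
              Root fir: left subtree has 0 nodes { }, right has 2 {teak, ash}.
                Root teak: left subtree has 0 nodes { }, right has 1 {ash}.

aster, kale, tulip, iris, rose, mint, reed, poppy, plum, fir, teak, ash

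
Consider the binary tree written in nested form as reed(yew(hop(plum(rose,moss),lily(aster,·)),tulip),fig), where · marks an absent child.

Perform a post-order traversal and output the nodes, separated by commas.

Post-order visits the left subtree, then the right subtree, then the node.
At reed: go left to yew.
  At yew: go left to hop.
    At hop: go left to plum.
      At plum: go left to rose.
        rose is a leaf — visit rose.
      At plum: go right to moss.
        moss is a leaf — visit moss.
      Visit plum.
    At hop: go right to lily.
      At lily: go left to aster.
        aster is a leaf — visit aster.
      At lily: no right child.
      Visit lily.
    Visit hop.
  At yew: go right to tulip.
    tulip is a leaf — visit tulip.
  Visit yew.
At reed: go right to fig.
  fig is a leaf — visit fig.
Visit reed.

rose, moss, plum, aster, lily, hop, tulip, yew, fig, reed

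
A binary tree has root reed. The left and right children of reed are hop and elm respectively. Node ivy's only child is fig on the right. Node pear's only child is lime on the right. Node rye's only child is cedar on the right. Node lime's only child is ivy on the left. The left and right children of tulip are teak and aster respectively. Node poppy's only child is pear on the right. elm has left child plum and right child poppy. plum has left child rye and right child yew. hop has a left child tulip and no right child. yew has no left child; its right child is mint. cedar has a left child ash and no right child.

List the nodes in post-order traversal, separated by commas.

Post-order visits the left subtree, then the right subtree, then the node.
At reed: go left to hop.
  At hop: go left to tulip.
    At tulip: go left to teak.
      teak is a leaf — visit teak.
    At tulip: go right to aster.
      aster is a leaf — visit aster.
    Visit tulip.
  At hop: no right child.
  Visit hop.
At reed: go right to elm.
  At elm: go left to plum.
    At plum: go left to rye.
      At rye: no left child.
      At rye: go right to cedar.
        At cedar: go left to ash.
          ash is a leaf — visit ash.
        At cedar: no right child.
        Visit cedar.
      Visit rye.
    At plum: go right to yew.
      At yew: no left child.
      At yew: go right to mint.
        mint is a leaf — visit mint.
      Visit yew.
    Visit plum.
  At elm: go right to poppy.
    At poppy: no left child.
    At poppy: go right to pear.
      At pear: no left child.
      At pear: go right to lime.
        At lime: go left to ivy.
          At ivy: no left child.
          At ivy: go right to fig.
            fig is a leaf — visit fig.
          Visit ivy.
        At lime: no right child.
        Visit lime.
      Visit pear.
    Visit poppy.
  Visit elm.
Visit reed.

teak, aster, tulip, hop, ash, cedar, rye, mint, yew, plum, fig, ivy, lime, pear, poppy, elm, reed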